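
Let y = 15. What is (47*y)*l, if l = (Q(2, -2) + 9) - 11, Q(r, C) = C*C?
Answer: 1410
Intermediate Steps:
Q(r, C) = C**2
l = 2 (l = ((-2)**2 + 9) - 11 = (4 + 9) - 11 = 13 - 11 = 2)
(47*y)*l = (47*15)*2 = 705*2 = 1410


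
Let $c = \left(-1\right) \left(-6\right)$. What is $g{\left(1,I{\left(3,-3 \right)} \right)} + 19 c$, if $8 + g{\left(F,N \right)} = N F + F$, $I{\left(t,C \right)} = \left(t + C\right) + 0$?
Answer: $107$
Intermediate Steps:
$I{\left(t,C \right)} = C + t$ ($I{\left(t,C \right)} = \left(C + t\right) + 0 = C + t$)
$g{\left(F,N \right)} = -8 + F + F N$ ($g{\left(F,N \right)} = -8 + \left(N F + F\right) = -8 + \left(F N + F\right) = -8 + \left(F + F N\right) = -8 + F + F N$)
$c = 6$
$g{\left(1,I{\left(3,-3 \right)} \right)} + 19 c = \left(-8 + 1 + 1 \left(-3 + 3\right)\right) + 19 \cdot 6 = \left(-8 + 1 + 1 \cdot 0\right) + 114 = \left(-8 + 1 + 0\right) + 114 = -7 + 114 = 107$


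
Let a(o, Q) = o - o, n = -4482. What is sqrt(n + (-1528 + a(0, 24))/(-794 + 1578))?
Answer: I*sqrt(878854)/14 ≈ 66.962*I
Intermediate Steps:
a(o, Q) = 0
sqrt(n + (-1528 + a(0, 24))/(-794 + 1578)) = sqrt(-4482 + (-1528 + 0)/(-794 + 1578)) = sqrt(-4482 - 1528/784) = sqrt(-4482 - 1528*1/784) = sqrt(-4482 - 191/98) = sqrt(-439427/98) = I*sqrt(878854)/14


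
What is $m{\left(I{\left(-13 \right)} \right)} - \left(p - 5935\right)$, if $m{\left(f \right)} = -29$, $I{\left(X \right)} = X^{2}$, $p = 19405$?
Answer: $-13499$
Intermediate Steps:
$m{\left(I{\left(-13 \right)} \right)} - \left(p - 5935\right) = -29 - \left(19405 - 5935\right) = -29 - 13470 = -13499$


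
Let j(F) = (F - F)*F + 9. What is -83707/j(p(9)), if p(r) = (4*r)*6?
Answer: -83707/9 ≈ -9300.8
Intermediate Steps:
p(r) = 24*r
j(F) = 9 (j(F) = 0*F + 9 = 0 + 9 = 9)
-83707/j(p(9)) = -83707/9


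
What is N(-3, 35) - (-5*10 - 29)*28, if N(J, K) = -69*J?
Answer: 2419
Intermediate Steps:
N(-3, 35) - (-5*10 - 29)*28 = -69*(-3) - (-5*10 - 29)*28 = 207 - (-50 - 29)*28 = 207 - (-79)*28 = 207 - 1*(-2212) = 207 + 2212 = 2419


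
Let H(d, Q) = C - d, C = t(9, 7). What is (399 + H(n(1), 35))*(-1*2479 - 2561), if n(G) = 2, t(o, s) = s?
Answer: -2036160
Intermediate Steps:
C = 7
H(d, Q) = 7 - d
(399 + H(n(1), 35))*(-1*2479 - 2561) = (399 + (7 - 1*2))*(-1*2479 - 2561) = (399 + (7 - 2))*(-2479 - 2561) = (399 + 5)*(-5040) = 404*(-5040) = -2036160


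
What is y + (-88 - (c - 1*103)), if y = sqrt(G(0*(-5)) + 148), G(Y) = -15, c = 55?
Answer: -40 + sqrt(133) ≈ -28.467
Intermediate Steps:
y = sqrt(133) (y = sqrt(-15 + 148) = sqrt(133) ≈ 11.533)
y + (-88 - (c - 1*103)) = sqrt(133) + (-88 - (55 - 1*103)) = sqrt(133) + (-88 - (55 - 103)) = sqrt(133) + (-88 - 1*(-48)) = sqrt(133) + (-88 + 48) = sqrt(133) - 40 = -40 + sqrt(133)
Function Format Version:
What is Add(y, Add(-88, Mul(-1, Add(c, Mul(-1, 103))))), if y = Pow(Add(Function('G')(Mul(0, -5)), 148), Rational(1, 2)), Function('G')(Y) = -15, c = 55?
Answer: Add(-40, Pow(133, Rational(1, 2))) ≈ -28.467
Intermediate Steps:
y = Pow(133, Rational(1, 2)) (y = Pow(Add(-15, 148), Rational(1, 2)) = Pow(133, Rational(1, 2)) ≈ 11.533)
Add(y, Add(-88, Mul(-1, Add(c, Mul(-1, 103))))) = Add(Pow(133, Rational(1, 2)), Add(-88, Mul(-1, Add(55, Mul(-1, 103))))) = Add(Pow(133, Rational(1, 2)), Add(-88, Mul(-1, Add(55, -103)))) = Add(Pow(133, Rational(1, 2)), Add(-88, Mul(-1, -48))) = Add(Pow(133, Rational(1, 2)), Add(-88, 48)) = Add(Pow(133, Rational(1, 2)), -40) = Add(-40, Pow(133, Rational(1, 2)))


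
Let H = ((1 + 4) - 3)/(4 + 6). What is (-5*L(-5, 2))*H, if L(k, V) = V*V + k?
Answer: 1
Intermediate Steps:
L(k, V) = k + V**2 (L(k, V) = V**2 + k = k + V**2)
H = 1/5 (H = (5 - 3)/10 = 2*(1/10) = 1/5 ≈ 0.20000)
(-5*L(-5, 2))*H = -5*(-5 + 2**2)*(1/5) = -5*(-5 + 4)*(1/5) = -5*(-1)*(1/5) = 5*(1/5) = 1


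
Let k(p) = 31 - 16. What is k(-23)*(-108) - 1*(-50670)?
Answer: 49050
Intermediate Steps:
k(p) = 15
k(-23)*(-108) - 1*(-50670) = 15*(-108) - 1*(-50670) = -1620 + 50670 = 49050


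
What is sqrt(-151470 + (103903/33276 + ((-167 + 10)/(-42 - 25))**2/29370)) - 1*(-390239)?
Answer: 390239 + 13*I*sqrt(26686290237755609431245)/5456681670 ≈ 3.9024e+5 + 389.19*I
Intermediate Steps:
sqrt(-151470 + (103903/33276 + ((-167 + 10)/(-42 - 25))**2/29370)) - 1*(-390239) = sqrt(-151470 + (103903*(1/33276) + (-157/(-67))**2*(1/29370))) + 390239 = sqrt(-151470 + (103903/33276 + (-157*(-1/67))**2*(1/29370))) + 390239 = sqrt(-151470 + (103903/33276 + (157/67)**2*(1/29370))) + 390239 = sqrt(-151470 + (103903/33276 + (24649/4489)*(1/29370))) + 390239 = sqrt(-151470 + (103903/33276 + 24649/131841930)) + 390239 = sqrt(-151470 + 2283265378819/731195343780) + 390239 = sqrt(-110751875456977781/731195343780) + 390239 = 13*I*sqrt(26686290237755609431245)/5456681670 + 390239 = 390239 + 13*I*sqrt(26686290237755609431245)/5456681670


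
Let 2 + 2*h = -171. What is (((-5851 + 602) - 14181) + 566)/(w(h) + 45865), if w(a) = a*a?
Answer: -75456/213389 ≈ -0.35361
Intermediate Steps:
h = -173/2 (h = -1 + (½)*(-171) = -1 - 171/2 = -173/2 ≈ -86.500)
w(a) = a²
(((-5851 + 602) - 14181) + 566)/(w(h) + 45865) = (((-5851 + 602) - 14181) + 566)/((-173/2)² + 45865) = ((-5249 - 14181) + 566)/(29929/4 + 45865) = (-19430 + 566)/(213389/4) = -18864*4/213389 = -75456/213389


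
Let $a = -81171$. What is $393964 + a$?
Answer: $312793$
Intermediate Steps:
$393964 + a = 393964 - 81171 = 312793$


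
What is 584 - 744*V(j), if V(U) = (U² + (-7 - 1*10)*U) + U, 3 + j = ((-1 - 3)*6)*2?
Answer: -2541664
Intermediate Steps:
j = -51 (j = -3 + ((-1 - 3)*6)*2 = -3 - 4*6*2 = -3 - 24*2 = -3 - 48 = -51)
V(U) = U² - 16*U (V(U) = (U² + (-7 - 10)*U) + U = (U² - 17*U) + U = U² - 16*U)
584 - 744*V(j) = 584 - (-37944)*(-16 - 51) = 584 - (-37944)*(-67) = 584 - 744*3417 = 584 - 2542248 = -2541664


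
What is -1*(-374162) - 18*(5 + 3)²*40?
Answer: 328082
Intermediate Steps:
-1*(-374162) - 18*(5 + 3)²*40 = 374162 - 18*8²*40 = 374162 - 18*64*40 = 374162 - 1152*40 = 374162 - 1*46080 = 374162 - 46080 = 328082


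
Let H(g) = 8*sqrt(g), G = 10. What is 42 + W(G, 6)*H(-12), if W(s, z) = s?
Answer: 42 + 160*I*sqrt(3) ≈ 42.0 + 277.13*I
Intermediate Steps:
42 + W(G, 6)*H(-12) = 42 + 10*(8*sqrt(-12)) = 42 + 10*(8*(2*I*sqrt(3))) = 42 + 10*(16*I*sqrt(3)) = 42 + 160*I*sqrt(3)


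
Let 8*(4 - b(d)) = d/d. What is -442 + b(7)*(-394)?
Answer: -7875/4 ≈ -1968.8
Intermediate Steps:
b(d) = 31/8 (b(d) = 4 - d/(8*d) = 4 - 1/8*1 = 4 - 1/8 = 31/8)
-442 + b(7)*(-394) = -442 + (31/8)*(-394) = -442 - 6107/4 = -7875/4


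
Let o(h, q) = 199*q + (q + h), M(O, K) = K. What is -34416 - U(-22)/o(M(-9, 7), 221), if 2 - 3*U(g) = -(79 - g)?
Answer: -4564284439/132621 ≈ -34416.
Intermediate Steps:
U(g) = 27 - g/3 (U(g) = ⅔ - (-1)*(79 - g)/3 = ⅔ - (-79 + g)/3 = ⅔ + (79/3 - g/3) = 27 - g/3)
o(h, q) = h + 200*q (o(h, q) = 199*q + (h + q) = h + 200*q)
-34416 - U(-22)/o(M(-9, 7), 221) = -34416 - (27 - ⅓*(-22))/(7 + 200*221) = -34416 - (27 + 22/3)/(7 + 44200) = -34416 - 103/(3*44207) = -34416 - 1*103/132621 = -34416 - 103/132621 = -4564284439/132621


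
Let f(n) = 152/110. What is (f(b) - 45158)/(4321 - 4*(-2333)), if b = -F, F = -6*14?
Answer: -2483614/750915 ≈ -3.3074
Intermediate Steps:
F = -84
b = 84 (b = -1*(-84) = 84)
f(n) = 76/55 (f(n) = 152*(1/110) = 76/55)
(f(b) - 45158)/(4321 - 4*(-2333)) = (76/55 - 45158)/(4321 - 4*(-2333)) = -2483614/(55*(4321 + 9332)) = -2483614/55/13653 = -2483614/55*1/13653 = -2483614/750915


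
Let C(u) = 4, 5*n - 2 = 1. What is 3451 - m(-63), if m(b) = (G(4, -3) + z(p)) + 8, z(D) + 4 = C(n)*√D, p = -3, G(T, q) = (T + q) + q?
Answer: 3449 - 4*I*√3 ≈ 3449.0 - 6.9282*I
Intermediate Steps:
n = ⅗ (n = ⅖ + (⅕)*1 = ⅖ + ⅕ = ⅗ ≈ 0.60000)
G(T, q) = T + 2*q
z(D) = -4 + 4*√D
m(b) = 2 + 4*I*√3 (m(b) = ((4 + 2*(-3)) + (-4 + 4*√(-3))) + 8 = ((4 - 6) + (-4 + 4*(I*√3))) + 8 = (-2 + (-4 + 4*I*√3)) + 8 = (-6 + 4*I*√3) + 8 = 2 + 4*I*√3)
3451 - m(-63) = 3451 - (2 + 4*I*√3) = 3451 + (-2 - 4*I*√3) = 3449 - 4*I*√3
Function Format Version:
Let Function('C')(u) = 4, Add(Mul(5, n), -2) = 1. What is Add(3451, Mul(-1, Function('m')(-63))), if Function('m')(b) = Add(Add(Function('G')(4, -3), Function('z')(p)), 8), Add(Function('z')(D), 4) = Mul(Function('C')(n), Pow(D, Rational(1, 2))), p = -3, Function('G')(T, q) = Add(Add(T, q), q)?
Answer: Add(3449, Mul(-4, I, Pow(3, Rational(1, 2)))) ≈ Add(3449.0, Mul(-6.9282, I))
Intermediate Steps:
n = Rational(3, 5) (n = Add(Rational(2, 5), Mul(Rational(1, 5), 1)) = Add(Rational(2, 5), Rational(1, 5)) = Rational(3, 5) ≈ 0.60000)
Function('G')(T, q) = Add(T, Mul(2, q))
Function('z')(D) = Add(-4, Mul(4, Pow(D, Rational(1, 2))))
Function('m')(b) = Add(2, Mul(4, I, Pow(3, Rational(1, 2)))) (Function('m')(b) = Add(Add(Add(4, Mul(2, -3)), Add(-4, Mul(4, Pow(-3, Rational(1, 2))))), 8) = Add(Add(Add(4, -6), Add(-4, Mul(4, Mul(I, Pow(3, Rational(1, 2)))))), 8) = Add(Add(-2, Add(-4, Mul(4, I, Pow(3, Rational(1, 2))))), 8) = Add(Add(-6, Mul(4, I, Pow(3, Rational(1, 2)))), 8) = Add(2, Mul(4, I, Pow(3, Rational(1, 2)))))
Add(3451, Mul(-1, Function('m')(-63))) = Add(3451, Mul(-1, Add(2, Mul(4, I, Pow(3, Rational(1, 2)))))) = Add(3451, Add(-2, Mul(-4, I, Pow(3, Rational(1, 2))))) = Add(3449, Mul(-4, I, Pow(3, Rational(1, 2))))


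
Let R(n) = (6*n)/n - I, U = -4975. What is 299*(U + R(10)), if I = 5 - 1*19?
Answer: -1481545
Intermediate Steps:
I = -14 (I = 5 - 19 = -14)
R(n) = 20 (R(n) = (6*n)/n - 1*(-14) = 6 + 14 = 20)
299*(U + R(10)) = 299*(-4975 + 20) = 299*(-4955) = -1481545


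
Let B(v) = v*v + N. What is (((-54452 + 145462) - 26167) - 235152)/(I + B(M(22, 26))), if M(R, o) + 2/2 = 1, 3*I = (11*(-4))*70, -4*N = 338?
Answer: 1021854/6667 ≈ 153.27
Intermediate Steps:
N = -169/2 (N = -¼*338 = -169/2 ≈ -84.500)
I = -3080/3 (I = ((11*(-4))*70)/3 = (-44*70)/3 = (⅓)*(-3080) = -3080/3 ≈ -1026.7)
M(R, o) = 0 (M(R, o) = -1 + 1 = 0)
B(v) = -169/2 + v² (B(v) = v*v - 169/2 = v² - 169/2 = -169/2 + v²)
(((-54452 + 145462) - 26167) - 235152)/(I + B(M(22, 26))) = (((-54452 + 145462) - 26167) - 235152)/(-3080/3 + (-169/2 + 0²)) = ((91010 - 26167) - 235152)/(-3080/3 + (-169/2 + 0)) = (64843 - 235152)/(-3080/3 - 169/2) = -170309/(-6667/6) = -170309*(-6/6667) = 1021854/6667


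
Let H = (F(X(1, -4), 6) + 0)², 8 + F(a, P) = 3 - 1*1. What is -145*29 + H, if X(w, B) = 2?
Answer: -4169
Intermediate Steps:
F(a, P) = -6 (F(a, P) = -8 + (3 - 1*1) = -8 + (3 - 1) = -8 + 2 = -6)
H = 36 (H = (-6 + 0)² = (-6)² = 36)
-145*29 + H = -145*29 + 36 = -4205 + 36 = -4169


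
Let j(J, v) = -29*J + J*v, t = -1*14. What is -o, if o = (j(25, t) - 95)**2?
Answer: -1368900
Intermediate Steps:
t = -14
o = 1368900 (o = (25*(-29 - 14) - 95)**2 = (25*(-43) - 95)**2 = (-1075 - 95)**2 = (-1170)**2 = 1368900)
-o = -1*1368900 = -1368900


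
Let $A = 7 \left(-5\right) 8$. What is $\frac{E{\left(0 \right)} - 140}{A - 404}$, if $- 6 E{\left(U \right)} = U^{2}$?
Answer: $\frac{35}{171} \approx 0.20468$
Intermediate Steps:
$E{\left(U \right)} = - \frac{U^{2}}{6}$
$A = -280$ ($A = \left(-35\right) 8 = -280$)
$\frac{E{\left(0 \right)} - 140}{A - 404} = \frac{- \frac{0^{2}}{6} - 140}{-280 - 404} = \frac{\left(- \frac{1}{6}\right) 0 - 140}{-684} = \left(0 - 140\right) \left(- \frac{1}{684}\right) = \left(-140\right) \left(- \frac{1}{684}\right) = \frac{35}{171}$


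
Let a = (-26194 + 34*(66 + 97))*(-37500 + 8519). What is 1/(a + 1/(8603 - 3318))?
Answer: 5285/3163155009421 ≈ 1.6708e-9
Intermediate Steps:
a = 598515612 (a = (-26194 + 34*163)*(-28981) = (-26194 + 5542)*(-28981) = -20652*(-28981) = 598515612)
1/(a + 1/(8603 - 3318)) = 1/(598515612 + 1/(8603 - 3318)) = 1/(598515612 + 1/5285) = 1/(3163155009421/5285) = 5285/3163155009421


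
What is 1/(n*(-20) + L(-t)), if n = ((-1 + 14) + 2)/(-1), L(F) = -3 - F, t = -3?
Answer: 1/294 ≈ 0.0034014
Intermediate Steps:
n = -15 (n = (13 + 2)*(-1) = 15*(-1) = -15)
1/(n*(-20) + L(-t)) = 1/(-15*(-20) + (-3 - (-1)*(-3))) = 1/(300 + (-3 - 1*3)) = 1/(300 + (-3 - 3)) = 1/(300 - 6) = 1/294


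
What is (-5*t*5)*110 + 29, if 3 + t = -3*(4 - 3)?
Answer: 16529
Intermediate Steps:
t = -6 (t = -3 - 3*(4 - 3) = -3 - 3*1 = -3 - 3 = -6)
(-5*t*5)*110 + 29 = (-5*(-6)*5)*110 + 29 = (30*5)*110 + 29 = 150*110 + 29 = 16500 + 29 = 16529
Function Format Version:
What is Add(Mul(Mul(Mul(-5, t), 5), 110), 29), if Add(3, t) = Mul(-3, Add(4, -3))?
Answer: 16529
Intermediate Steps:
t = -6 (t = Add(-3, Mul(-3, Add(4, -3))) = Add(-3, Mul(-3, 1)) = Add(-3, -3) = -6)
Add(Mul(Mul(Mul(-5, t), 5), 110), 29) = Add(Mul(Mul(Mul(-5, -6), 5), 110), 29) = Add(Mul(Mul(30, 5), 110), 29) = Add(Mul(150, 110), 29) = Add(16500, 29) = 16529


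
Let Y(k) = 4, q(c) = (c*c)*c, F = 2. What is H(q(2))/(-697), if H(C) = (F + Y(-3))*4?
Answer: -24/697 ≈ -0.034433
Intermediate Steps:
q(c) = c**3 (q(c) = c**2*c = c**3)
H(C) = 24 (H(C) = (2 + 4)*4 = 6*4 = 24)
H(q(2))/(-697) = 24/(-697) = 24*(-1/697) = -24/697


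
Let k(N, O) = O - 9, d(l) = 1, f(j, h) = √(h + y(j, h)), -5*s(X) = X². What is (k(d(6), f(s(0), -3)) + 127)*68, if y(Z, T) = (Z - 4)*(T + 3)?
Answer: 8024 + 68*I*√3 ≈ 8024.0 + 117.78*I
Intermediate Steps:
s(X) = -X²/5
y(Z, T) = (-4 + Z)*(3 + T)
f(j, h) = √(-12 - 3*h + 3*j + h*j) (f(j, h) = √(h + (-12 - 4*h + 3*j + h*j)) = √(-12 - 3*h + 3*j + h*j))
k(N, O) = -9 + O
(k(d(6), f(s(0), -3)) + 127)*68 = ((-9 + √(-12 - 3*(-3) + 3*(-⅕*0²) - (-3)*0²/5)) + 127)*68 = ((-9 + √(-12 + 9 + 3*(-⅕*0) - (-3)*0/5)) + 127)*68 = ((-9 + √(-12 + 9 + 3*0 - 3*0)) + 127)*68 = ((-9 + √(-12 + 9 + 0 + 0)) + 127)*68 = ((-9 + √(-3)) + 127)*68 = ((-9 + I*√3) + 127)*68 = (118 + I*√3)*68 = 8024 + 68*I*√3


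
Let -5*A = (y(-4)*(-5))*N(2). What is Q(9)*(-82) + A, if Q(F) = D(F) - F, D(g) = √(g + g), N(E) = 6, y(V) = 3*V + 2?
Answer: 678 - 246*√2 ≈ 330.10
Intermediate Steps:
y(V) = 2 + 3*V
A = -60 (A = -(2 + 3*(-4))*(-5)*6/5 = -(2 - 12)*(-5)*6/5 = -(-10*(-5))*6/5 = -10*6 = -⅕*300 = -60)
D(g) = √2*√g (D(g) = √(2*g) = √2*√g)
Q(F) = -F + √2*√F (Q(F) = √2*√F - F = -F + √2*√F)
Q(9)*(-82) + A = (-1*9 + √2*√9)*(-82) - 60 = (-9 + √2*3)*(-82) - 60 = (-9 + 3*√2)*(-82) - 60 = (738 - 246*√2) - 60 = 678 - 246*√2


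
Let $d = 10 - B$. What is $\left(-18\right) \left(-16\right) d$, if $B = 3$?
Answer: $2016$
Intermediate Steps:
$d = 7$ ($d = 10 - 3 = 7$)
$\left(-18\right) \left(-16\right) d = \left(-18\right) \left(-16\right) 7 = 288 \cdot 7 = 2016$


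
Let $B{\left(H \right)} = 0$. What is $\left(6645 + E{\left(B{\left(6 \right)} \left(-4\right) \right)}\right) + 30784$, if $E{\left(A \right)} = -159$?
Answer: $37270$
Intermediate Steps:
$\left(6645 + E{\left(B{\left(6 \right)} \left(-4\right) \right)}\right) + 30784 = \left(6645 - 159\right) + 30784 = 6486 + 30784 = 37270$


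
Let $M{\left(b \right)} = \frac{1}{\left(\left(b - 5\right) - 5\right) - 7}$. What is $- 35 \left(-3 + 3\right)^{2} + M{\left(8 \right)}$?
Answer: $- \frac{1}{9} \approx -0.11111$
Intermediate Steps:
$M{\left(b \right)} = \frac{1}{-17 + b}$ ($M{\left(b \right)} = \frac{1}{\left(\left(-5 + b\right) - 5\right) - 7} = \frac{1}{\left(-10 + b\right) - 7} = \frac{1}{-17 + b}$)
$- 35 \left(-3 + 3\right)^{2} + M{\left(8 \right)} = - 35 \left(-3 + 3\right)^{2} + \frac{1}{-17 + 8} = - 35 \cdot 0^{2} + \frac{1}{-9} = \left(-35\right) 0 - \frac{1}{9} = 0 - \frac{1}{9} = - \frac{1}{9}$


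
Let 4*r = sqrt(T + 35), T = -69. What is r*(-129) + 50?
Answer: 50 - 129*I*sqrt(34)/4 ≈ 50.0 - 188.05*I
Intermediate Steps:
r = I*sqrt(34)/4 (r = sqrt(-69 + 35)/4 = sqrt(-34)/4 = (I*sqrt(34))/4 = I*sqrt(34)/4 ≈ 1.4577*I)
r*(-129) + 50 = (I*sqrt(34)/4)*(-129) + 50 = -129*I*sqrt(34)/4 + 50 = 50 - 129*I*sqrt(34)/4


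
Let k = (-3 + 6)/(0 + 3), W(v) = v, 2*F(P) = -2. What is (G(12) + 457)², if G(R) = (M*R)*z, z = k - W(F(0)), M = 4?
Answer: 305809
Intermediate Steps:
F(P) = -1 (F(P) = (½)*(-2) = -1)
k = 1 (k = 3/3 = 3*(⅓) = 1)
z = 2 (z = 1 - 1*(-1) = 1 + 1 = 2)
G(R) = 8*R (G(R) = (4*R)*2 = 8*R)
(G(12) + 457)² = (8*12 + 457)² = (96 + 457)² = 553² = 305809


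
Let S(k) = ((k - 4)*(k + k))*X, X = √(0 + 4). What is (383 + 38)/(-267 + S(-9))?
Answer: 421/201 ≈ 2.0945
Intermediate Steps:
X = 2 (X = √4 = 2)
S(k) = 4*k*(-4 + k) (S(k) = ((k - 4)*(k + k))*2 = ((-4 + k)*(2*k))*2 = (2*k*(-4 + k))*2 = 4*k*(-4 + k))
(383 + 38)/(-267 + S(-9)) = (383 + 38)/(-267 + 4*(-9)*(-4 - 9)) = 421/(-267 + 4*(-9)*(-13)) = 421/(-267 + 468) = 421/201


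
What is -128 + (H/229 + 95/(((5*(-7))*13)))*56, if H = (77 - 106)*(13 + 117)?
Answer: -3160424/2977 ≈ -1061.6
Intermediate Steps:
H = -3770 (H = -29*130 = -3770)
-128 + (H/229 + 95/(((5*(-7))*13)))*56 = -128 + (-3770/229 + 95/(((5*(-7))*13)))*56 = -128 + (-3770*1/229 + 95/((-35*13)))*56 = -128 + (-3770/229 + 95/(-455))*56 = -128 + (-3770/229 + 95*(-1/455))*56 = -128 + (-3770/229 - 19/91)*56 = -128 - 347421/20839*56 = -128 - 2779368/2977 = -3160424/2977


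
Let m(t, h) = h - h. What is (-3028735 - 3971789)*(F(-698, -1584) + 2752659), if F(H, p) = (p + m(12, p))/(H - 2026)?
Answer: -4374303498351900/227 ≈ -1.9270e+13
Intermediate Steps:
m(t, h) = 0
F(H, p) = p/(-2026 + H) (F(H, p) = (p + 0)/(H - 2026) = p/(-2026 + H))
(-3028735 - 3971789)*(F(-698, -1584) + 2752659) = (-3028735 - 3971789)*(-1584/(-2026 - 698) + 2752659) = -7000524*(-1584/(-2724) + 2752659) = -7000524*(-1584*(-1/2724) + 2752659) = -7000524*(132/227 + 2752659) = -7000524*624853725/227 = -4374303498351900/227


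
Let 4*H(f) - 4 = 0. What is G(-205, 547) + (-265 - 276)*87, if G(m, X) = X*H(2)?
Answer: -46520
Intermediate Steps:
H(f) = 1 (H(f) = 1 + (¼)*0 = 1 + 0 = 1)
G(m, X) = X (G(m, X) = X*1 = X)
G(-205, 547) + (-265 - 276)*87 = 547 + (-265 - 276)*87 = 547 - 541*87 = 547 - 47067 = -46520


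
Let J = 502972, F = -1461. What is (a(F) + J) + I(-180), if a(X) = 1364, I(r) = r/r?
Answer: 504337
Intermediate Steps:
I(r) = 1
(a(F) + J) + I(-180) = (1364 + 502972) + 1 = 504336 + 1 = 504337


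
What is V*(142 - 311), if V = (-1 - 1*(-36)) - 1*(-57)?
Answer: -15548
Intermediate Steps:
V = 92 (V = (-1 + 36) + 57 = 35 + 57 = 92)
V*(142 - 311) = 92*(142 - 311) = 92*(-169) = -15548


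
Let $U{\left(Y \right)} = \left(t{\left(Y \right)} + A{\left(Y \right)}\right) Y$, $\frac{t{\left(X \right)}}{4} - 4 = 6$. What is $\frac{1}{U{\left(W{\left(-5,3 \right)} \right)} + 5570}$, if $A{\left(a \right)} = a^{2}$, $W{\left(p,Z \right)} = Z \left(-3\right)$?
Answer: $\frac{1}{4481} \approx 0.00022316$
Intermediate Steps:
$W{\left(p,Z \right)} = - 3 Z$
$t{\left(X \right)} = 40$ ($t{\left(X \right)} = 16 + 4 \cdot 6 = 16 + 24 = 40$)
$U{\left(Y \right)} = Y \left(40 + Y^{2}\right)$ ($U{\left(Y \right)} = \left(40 + Y^{2}\right) Y = Y \left(40 + Y^{2}\right)$)
$\frac{1}{U{\left(W{\left(-5,3 \right)} \right)} + 5570} = \frac{1}{\left(-3\right) 3 \left(40 + \left(\left(-3\right) 3\right)^{2}\right) + 5570} = \frac{1}{- 9 \left(40 + \left(-9\right)^{2}\right) + 5570} = \frac{1}{- 9 \left(40 + 81\right) + 5570} = \frac{1}{\left(-9\right) 121 + 5570} = \frac{1}{-1089 + 5570} = \frac{1}{4481}$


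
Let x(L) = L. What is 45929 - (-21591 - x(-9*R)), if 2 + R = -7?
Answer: 67601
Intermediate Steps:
R = -9 (R = -2 - 7 = -9)
45929 - (-21591 - x(-9*R)) = 45929 - (-21591 - (-9)*(-9)) = 45929 - (-21591 - 1*81) = 45929 - (-21591 - 81) = 45929 - 1*(-21672) = 45929 + 21672 = 67601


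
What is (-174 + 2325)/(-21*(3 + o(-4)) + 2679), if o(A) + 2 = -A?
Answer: 239/286 ≈ 0.83566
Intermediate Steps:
o(A) = -2 - A
(-174 + 2325)/(-21*(3 + o(-4)) + 2679) = (-174 + 2325)/(-21*(3 + (-2 - 1*(-4))) + 2679) = 2151/(-21*(3 + (-2 + 4)) + 2679) = 2151/(-21*(3 + 2) + 2679) = 2151/(-21*5 + 2679) = 2151/(-105 + 2679) = 2151/2574 = 2151*(1/2574) = 239/286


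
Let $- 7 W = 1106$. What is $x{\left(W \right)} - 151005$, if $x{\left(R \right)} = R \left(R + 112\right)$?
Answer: $-143737$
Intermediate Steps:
$W = -158$ ($W = \left(- \frac{1}{7}\right) 1106 = -158$)
$x{\left(R \right)} = R \left(112 + R\right)$
$x{\left(W \right)} - 151005 = - 158 \left(112 - 158\right) - 151005 = \left(-158\right) \left(-46\right) - 151005 = 7268 - 151005 = -143737$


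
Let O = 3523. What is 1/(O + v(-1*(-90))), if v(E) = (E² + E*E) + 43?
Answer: 1/19766 ≈ 5.0592e-5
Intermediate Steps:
v(E) = 43 + 2*E² (v(E) = (E² + E²) + 43 = 2*E² + 43 = 43 + 2*E²)
1/(O + v(-1*(-90))) = 1/(3523 + (43 + 2*(-1*(-90))²)) = 1/(3523 + (43 + 2*90²)) = 1/(3523 + (43 + 2*8100)) = 1/(3523 + (43 + 16200)) = 1/(3523 + 16243) = 1/19766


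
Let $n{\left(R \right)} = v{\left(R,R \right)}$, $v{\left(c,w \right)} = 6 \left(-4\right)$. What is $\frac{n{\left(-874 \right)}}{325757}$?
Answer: $- \frac{24}{325757} \approx -7.3675 \cdot 10^{-5}$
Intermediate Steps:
$v{\left(c,w \right)} = -24$
$n{\left(R \right)} = -24$
$\frac{n{\left(-874 \right)}}{325757} = - \frac{24}{325757}$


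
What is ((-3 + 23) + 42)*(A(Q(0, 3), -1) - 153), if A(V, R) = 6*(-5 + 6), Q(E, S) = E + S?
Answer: -9114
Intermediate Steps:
A(V, R) = 6 (A(V, R) = 6*1 = 6)
((-3 + 23) + 42)*(A(Q(0, 3), -1) - 153) = ((-3 + 23) + 42)*(6 - 153) = (20 + 42)*(-147) = 62*(-147) = -9114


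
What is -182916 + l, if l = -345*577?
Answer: -381981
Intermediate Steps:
l = -199065
-182916 + l = -182916 - 199065 = -381981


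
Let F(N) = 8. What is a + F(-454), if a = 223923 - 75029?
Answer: 148902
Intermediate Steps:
a = 148894
a + F(-454) = 148894 + 8 = 148902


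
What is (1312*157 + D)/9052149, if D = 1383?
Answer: 207367/9052149 ≈ 0.022908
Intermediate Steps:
(1312*157 + D)/9052149 = (1312*157 + 1383)/9052149 = (205984 + 1383)*(1/9052149) = 207367*(1/9052149) = 207367/9052149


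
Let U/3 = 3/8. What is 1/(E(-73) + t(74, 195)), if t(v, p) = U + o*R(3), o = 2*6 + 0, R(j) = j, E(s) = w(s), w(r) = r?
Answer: -8/287 ≈ -0.027875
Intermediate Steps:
E(s) = s
U = 9/8 (U = 3*(3/8) = 9/8 ≈ 1.1250)
o = 12 (o = 12 + 0 = 12)
t(v, p) = 297/8 (t(v, p) = 9/8 + 12*3 = 9/8 + 36 = 297/8)
1/(E(-73) + t(74, 195)) = 1/(-73 + 297/8) = 1/(-287/8) = -8/287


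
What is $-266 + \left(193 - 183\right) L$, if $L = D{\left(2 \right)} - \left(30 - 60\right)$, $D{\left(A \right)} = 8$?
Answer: $114$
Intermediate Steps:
$L = 38$ ($L = 8 - \left(30 - 60\right) = 8 - -30 = 8 + 30 = 38$)
$-266 + \left(193 - 183\right) L = -266 + \left(193 - 183\right) 38 = -266 + 10 \cdot 38 = -266 + 380 = 114$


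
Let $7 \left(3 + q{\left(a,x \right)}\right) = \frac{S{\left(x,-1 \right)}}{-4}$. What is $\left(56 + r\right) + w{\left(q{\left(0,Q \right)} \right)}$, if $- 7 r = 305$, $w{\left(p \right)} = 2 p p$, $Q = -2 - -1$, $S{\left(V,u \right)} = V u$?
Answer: $\frac{12097}{392} \approx 30.86$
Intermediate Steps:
$Q = -1$ ($Q = -2 + 1 = -1$)
$q{\left(a,x \right)} = -3 + \frac{x}{28}$ ($q{\left(a,x \right)} = -3 + \frac{x \left(-1\right) \frac{1}{-4}}{7} = -3 + \frac{- x \left(- \frac{1}{4}\right)}{7} = -3 + \frac{\frac{1}{4} x}{7} = -3 + \frac{x}{28}$)
$w{\left(p \right)} = 2 p^{2}$
$r = - \frac{305}{7}$ ($r = \left(- \frac{1}{7}\right) 305 = - \frac{305}{7} \approx -43.571$)
$\left(56 + r\right) + w{\left(q{\left(0,Q \right)} \right)} = \left(56 - \frac{305}{7}\right) + 2 \left(-3 + \frac{1}{28} \left(-1\right)\right)^{2} = \frac{87}{7} + 2 \left(-3 - \frac{1}{28}\right)^{2} = \frac{87}{7} + 2 \left(- \frac{85}{28}\right)^{2} = \frac{87}{7} + 2 \cdot \frac{7225}{784} = \frac{87}{7} + \frac{7225}{392} = \frac{12097}{392}$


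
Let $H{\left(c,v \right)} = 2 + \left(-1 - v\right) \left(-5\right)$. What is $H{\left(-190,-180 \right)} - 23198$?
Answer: $-24091$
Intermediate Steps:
$H{\left(c,v \right)} = 7 + 5 v$ ($H{\left(c,v \right)} = 2 + \left(5 + 5 v\right) = 7 + 5 v$)
$H{\left(-190,-180 \right)} - 23198 = \left(7 + 5 \left(-180\right)\right) - 23198 = \left(7 - 900\right) - 23198 = -893 - 23198 = -24091$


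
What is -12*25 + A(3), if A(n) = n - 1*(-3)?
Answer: -294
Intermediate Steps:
A(n) = 3 + n (A(n) = n + 3 = 3 + n)
-12*25 + A(3) = -12*25 + (3 + 3) = -300 + 6 = -294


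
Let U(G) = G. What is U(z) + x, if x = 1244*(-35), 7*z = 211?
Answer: -304569/7 ≈ -43510.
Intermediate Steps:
z = 211/7 (z = (⅐)*211 = 211/7 ≈ 30.143)
x = -43540
U(z) + x = 211/7 - 43540 = -304569/7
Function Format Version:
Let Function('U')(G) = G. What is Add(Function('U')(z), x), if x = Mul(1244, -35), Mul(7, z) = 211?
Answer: Rational(-304569, 7) ≈ -43510.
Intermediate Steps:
z = Rational(211, 7) (z = Mul(Rational(1, 7), 211) = Rational(211, 7) ≈ 30.143)
x = -43540
Add(Function('U')(z), x) = Add(Rational(211, 7), -43540) = Rational(-304569, 7)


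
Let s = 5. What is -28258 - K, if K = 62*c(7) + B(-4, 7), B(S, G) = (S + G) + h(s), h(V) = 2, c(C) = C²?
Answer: -31301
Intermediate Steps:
B(S, G) = 2 + G + S (B(S, G) = (S + G) + 2 = (G + S) + 2 = 2 + G + S)
K = 3043 (K = 62*7² + (2 + 7 - 4) = 62*49 + 5 = 3038 + 5 = 3043)
-28258 - K = -28258 - 1*3043 = -28258 - 3043 = -31301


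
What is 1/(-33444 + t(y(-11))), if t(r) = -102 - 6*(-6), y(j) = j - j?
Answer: -1/33510 ≈ -2.9842e-5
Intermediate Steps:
y(j) = 0
t(r) = -66 (t(r) = -102 + 36 = -66)
1/(-33444 + t(y(-11))) = 1/(-33444 - 66) = 1/(-33510) = -1/33510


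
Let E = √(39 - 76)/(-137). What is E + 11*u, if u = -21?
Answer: -231 - I*√37/137 ≈ -231.0 - 0.0444*I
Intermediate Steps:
E = -I*√37/137 (E = √(-37)*(-1/137) = (I*√37)*(-1/137) = -I*√37/137 ≈ -0.0444*I)
E + 11*u = -I*√37/137 + 11*(-21) = -I*√37/137 - 231 = -231 - I*√37/137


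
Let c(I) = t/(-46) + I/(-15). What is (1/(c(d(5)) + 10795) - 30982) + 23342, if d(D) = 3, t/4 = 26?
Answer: -9482324765/1241142 ≈ -7640.0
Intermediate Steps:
t = 104 (t = 4*26 = 104)
c(I) = -52/23 - I/15 (c(I) = 104/(-46) + I/(-15) = 104*(-1/46) + I*(-1/15) = -52/23 - I/15)
(1/(c(d(5)) + 10795) - 30982) + 23342 = (1/((-52/23 - 1/15*3) + 10795) - 30982) + 23342 = (1/((-52/23 - ⅕) + 10795) - 30982) + 23342 = (1/(-283/115 + 10795) - 30982) + 23342 = (1/(1241142/115) - 30982) + 23342 = (115/1241142 - 30982) + 23342 = -38453061329/1241142 + 23342 = -9482324765/1241142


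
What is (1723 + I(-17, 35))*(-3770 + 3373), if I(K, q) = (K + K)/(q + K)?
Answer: -6149530/9 ≈ -6.8328e+5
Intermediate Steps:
I(K, q) = 2*K/(K + q) (I(K, q) = (2*K)/(K + q) = 2*K/(K + q))
(1723 + I(-17, 35))*(-3770 + 3373) = (1723 + 2*(-17)/(-17 + 35))*(-3770 + 3373) = (1723 + 2*(-17)/18)*(-397) = (1723 + 2*(-17)*(1/18))*(-397) = (1723 - 17/9)*(-397) = (15490/9)*(-397) = -6149530/9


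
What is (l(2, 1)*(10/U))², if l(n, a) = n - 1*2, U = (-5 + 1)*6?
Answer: 0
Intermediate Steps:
U = -24 (U = -4*6 = -24)
l(n, a) = -2 + n (l(n, a) = n - 2 = -2 + n)
(l(2, 1)*(10/U))² = ((-2 + 2)*(10/(-24)))² = (0*(10*(-1/24)))² = (0*(-5/12))² = 0² = 0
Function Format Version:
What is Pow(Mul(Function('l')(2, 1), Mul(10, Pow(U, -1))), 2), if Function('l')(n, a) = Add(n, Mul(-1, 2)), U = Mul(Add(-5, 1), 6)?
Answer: 0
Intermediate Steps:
U = -24 (U = Mul(-4, 6) = -24)
Function('l')(n, a) = Add(-2, n) (Function('l')(n, a) = Add(n, -2) = Add(-2, n))
Pow(Mul(Function('l')(2, 1), Mul(10, Pow(U, -1))), 2) = Pow(Mul(Add(-2, 2), Mul(10, Pow(-24, -1))), 2) = Pow(Mul(0, Mul(10, Rational(-1, 24))), 2) = Pow(Mul(0, Rational(-5, 12)), 2) = Pow(0, 2) = 0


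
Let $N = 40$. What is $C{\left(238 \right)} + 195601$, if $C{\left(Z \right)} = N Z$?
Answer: $205121$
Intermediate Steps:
$C{\left(Z \right)} = 40 Z$
$C{\left(238 \right)} + 195601 = 40 \cdot 238 + 195601 = 9520 + 195601 = 205121$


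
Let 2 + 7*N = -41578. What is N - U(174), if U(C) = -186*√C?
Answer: -5940 + 186*√174 ≈ -3486.5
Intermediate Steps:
N = -5940 (N = -2/7 + (⅐)*(-41578) = -2/7 - 41578/7 = -5940)
N - U(174) = -5940 - (-186)*√174 = -5940 + 186*√174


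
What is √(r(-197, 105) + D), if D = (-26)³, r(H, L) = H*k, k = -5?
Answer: I*√16591 ≈ 128.81*I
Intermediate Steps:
r(H, L) = -5*H (r(H, L) = H*(-5) = -5*H)
D = -17576
√(r(-197, 105) + D) = √(-5*(-197) - 17576) = √(985 - 17576) = √(-16591) = I*√16591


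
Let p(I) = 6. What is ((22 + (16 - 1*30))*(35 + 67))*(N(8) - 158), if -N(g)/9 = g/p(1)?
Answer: -138720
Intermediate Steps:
N(g) = -3*g/2 (N(g) = -9*g/6 = -3*g/2)
((22 + (16 - 1*30))*(35 + 67))*(N(8) - 158) = ((22 + (16 - 1*30))*(35 + 67))*(-3/2*8 - 158) = ((22 + (16 - 30))*102)*(-12 - 158) = ((22 - 14)*102)*(-170) = (8*102)*(-170) = 816*(-170) = -138720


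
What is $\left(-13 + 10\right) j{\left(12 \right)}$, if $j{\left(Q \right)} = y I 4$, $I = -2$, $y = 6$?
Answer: $144$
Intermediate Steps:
$j{\left(Q \right)} = -48$ ($j{\left(Q \right)} = 6 \left(-2\right) 4 = \left(-12\right) 4 = -48$)
$\left(-13 + 10\right) j{\left(12 \right)} = \left(-13 + 10\right) \left(-48\right) = \left(-3\right) \left(-48\right) = 144$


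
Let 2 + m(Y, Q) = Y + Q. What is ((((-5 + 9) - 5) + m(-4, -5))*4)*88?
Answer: -4224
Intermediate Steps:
m(Y, Q) = -2 + Q + Y (m(Y, Q) = -2 + (Y + Q) = -2 + (Q + Y) = -2 + Q + Y)
((((-5 + 9) - 5) + m(-4, -5))*4)*88 = ((((-5 + 9) - 5) + (-2 - 5 - 4))*4)*88 = (((4 - 5) - 11)*4)*88 = ((-1 - 11)*4)*88 = -12*4*88 = -48*88 = -4224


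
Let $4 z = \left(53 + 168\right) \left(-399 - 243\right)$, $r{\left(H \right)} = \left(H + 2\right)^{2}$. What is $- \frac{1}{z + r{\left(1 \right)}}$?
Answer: $\frac{2}{70923} \approx 2.82 \cdot 10^{-5}$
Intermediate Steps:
$r{\left(H \right)} = \left(2 + H\right)^{2}$
$z = - \frac{70941}{2}$ ($z = \frac{\left(53 + 168\right) \left(-399 - 243\right)}{4} = \frac{221 \left(-642\right)}{4} = \frac{1}{4} \left(-141882\right) = - \frac{70941}{2} \approx -35471.0$)
$- \frac{1}{z + r{\left(1 \right)}} = - \frac{1}{- \frac{70941}{2} + \left(2 + 1\right)^{2}} = - \frac{1}{- \frac{70941}{2} + 3^{2}} = - \frac{1}{- \frac{70941}{2} + 9} = - \frac{1}{- \frac{70923}{2}} = \left(-1\right) \left(- \frac{2}{70923}\right) = \frac{2}{70923}$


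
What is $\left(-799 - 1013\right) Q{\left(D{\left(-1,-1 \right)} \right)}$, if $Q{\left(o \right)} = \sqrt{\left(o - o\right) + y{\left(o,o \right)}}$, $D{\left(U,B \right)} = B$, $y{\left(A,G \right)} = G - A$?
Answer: $0$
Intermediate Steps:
$Q{\left(o \right)} = 0$ ($Q{\left(o \right)} = \sqrt{\left(o - o\right) + \left(o - o\right)} = \sqrt{0 + 0} = \sqrt{0} = 0$)
$\left(-799 - 1013\right) Q{\left(D{\left(-1,-1 \right)} \right)} = \left(-799 - 1013\right) 0 = \left(-1812\right) 0 = 0$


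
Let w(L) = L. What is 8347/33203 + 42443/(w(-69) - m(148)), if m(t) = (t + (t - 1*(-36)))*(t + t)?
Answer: -588382602/3265216223 ≈ -0.18020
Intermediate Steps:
m(t) = 2*t*(36 + 2*t) (m(t) = (t + (t + 36))*(2*t) = (t + (36 + t))*(2*t) = (36 + 2*t)*(2*t) = 2*t*(36 + 2*t))
8347/33203 + 42443/(w(-69) - m(148)) = 8347/33203 + 42443/(-69 - 4*148*(18 + 148)) = 8347*(1/33203) + 42443/(-69 - 4*148*166) = 8347/33203 + 42443/(-69 - 1*98272) = 8347/33203 + 42443/(-69 - 98272) = 8347/33203 + 42443/(-98341) = 8347/33203 + 42443*(-1/98341) = 8347/33203 - 42443/98341 = -588382602/3265216223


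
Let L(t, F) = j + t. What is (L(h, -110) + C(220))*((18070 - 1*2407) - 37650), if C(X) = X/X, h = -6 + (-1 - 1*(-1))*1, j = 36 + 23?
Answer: -1187298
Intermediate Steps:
j = 59
h = -6 (h = -6 + (-1 + 1)*1 = -6 + 0*1 = -6 + 0 = -6)
L(t, F) = 59 + t
C(X) = 1
(L(h, -110) + C(220))*((18070 - 1*2407) - 37650) = ((59 - 6) + 1)*((18070 - 1*2407) - 37650) = (53 + 1)*((18070 - 2407) - 37650) = 54*(15663 - 37650) = 54*(-21987) = -1187298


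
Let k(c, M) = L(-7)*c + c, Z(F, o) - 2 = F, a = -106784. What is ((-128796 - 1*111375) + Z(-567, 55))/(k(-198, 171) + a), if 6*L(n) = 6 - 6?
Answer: 120368/53491 ≈ 2.2502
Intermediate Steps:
L(n) = 0 (L(n) = (6 - 6)/6 = (⅙)*0 = 0)
Z(F, o) = 2 + F
k(c, M) = c (k(c, M) = 0*c + c = 0 + c = c)
((-128796 - 1*111375) + Z(-567, 55))/(k(-198, 171) + a) = ((-128796 - 1*111375) + (2 - 567))/(-198 - 106784) = ((-128796 - 111375) - 565)/(-106982) = (-240171 - 565)*(-1/106982) = -240736*(-1/106982) = 120368/53491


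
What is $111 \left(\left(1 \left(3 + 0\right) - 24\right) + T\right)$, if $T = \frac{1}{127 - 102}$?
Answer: $- \frac{58164}{25} \approx -2326.6$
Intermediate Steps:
$T = \frac{1}{25} \approx 0.04$
$111 \left(\left(1 \left(3 + 0\right) - 24\right) + T\right) = 111 \left(\left(1 \left(3 + 0\right) - 24\right) + \frac{1}{25}\right) = 111 \left(\left(1 \cdot 3 - 24\right) + \frac{1}{25}\right) = 111 \left(\left(3 - 24\right) + \frac{1}{25}\right) = 111 \left(-21 + \frac{1}{25}\right) = 111 \left(- \frac{524}{25}\right) = - \frac{58164}{25}$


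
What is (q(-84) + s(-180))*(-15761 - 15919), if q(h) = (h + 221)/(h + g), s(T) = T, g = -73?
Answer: 899616960/157 ≈ 5.7300e+6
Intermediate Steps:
q(h) = (221 + h)/(-73 + h) (q(h) = (h + 221)/(h - 73) = (221 + h)/(-73 + h))
(q(-84) + s(-180))*(-15761 - 15919) = ((221 - 84)/(-73 - 84) - 180)*(-15761 - 15919) = (137/(-157) - 180)*(-31680) = (-1/157*137 - 180)*(-31680) = (-137/157 - 180)*(-31680) = -28397/157*(-31680) = 899616960/157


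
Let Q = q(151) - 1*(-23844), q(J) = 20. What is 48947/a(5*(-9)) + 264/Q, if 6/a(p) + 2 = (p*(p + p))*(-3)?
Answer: -887150082377/8949 ≈ -9.9134e+7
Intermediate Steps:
Q = 23864 (Q = 20 - 1*(-23844) = 20 + 23844 = 23864)
a(p) = 6/(-2 - 6*p**2) (a(p) = 6/(-2 + (p*(p + p))*(-3)) = 6/(-2 + (p*(2*p))*(-3)) = 6/(-2 + (2*p**2)*(-3)) = 6/(-2 - 6*p**2))
48947/a(5*(-9)) + 264/Q = 48947/((-3/(1 + 3*(5*(-9))**2))) + 264/23864 = 48947/((-3/(1 + 3*(-45)**2))) + 264*(1/23864) = 48947/((-3/(1 + 3*2025))) + 33/2983 = 48947/((-3/(1 + 6075))) + 33/2983 = 48947/((-3/6076)) + 33/2983 = 48947/((-3*1/6076)) + 33/2983 = 48947/(-3/6076) + 33/2983 = 48947*(-6076/3) + 33/2983 = -297401972/3 + 33/2983 = -887150082377/8949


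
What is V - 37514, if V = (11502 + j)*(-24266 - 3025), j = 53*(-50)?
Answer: -241617446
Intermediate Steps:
j = -2650
V = -241579932 (V = (11502 - 2650)*(-24266 - 3025) = 8852*(-27291) = -241579932)
V - 37514 = -241579932 - 37514 = -241617446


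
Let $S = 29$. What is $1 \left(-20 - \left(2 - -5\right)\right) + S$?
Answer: $2$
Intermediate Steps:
$1 \left(-20 - \left(2 - -5\right)\right) + S = 1 \left(-20 - \left(2 - -5\right)\right) + 29 = 1 \left(-20 - \left(2 + 5\right)\right) + 29 = 1 \left(-20 - 7\right) + 29 = 1 \left(-27\right) + 29 = -27 + 29 = 2$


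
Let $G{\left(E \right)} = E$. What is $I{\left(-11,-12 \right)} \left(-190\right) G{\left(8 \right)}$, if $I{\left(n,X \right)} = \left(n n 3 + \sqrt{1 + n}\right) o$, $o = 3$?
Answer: $-1655280 - 4560 i \sqrt{10} \approx -1.6553 \cdot 10^{6} - 14420.0 i$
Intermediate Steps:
$I{\left(n,X \right)} = 3 \sqrt{1 + n} + 9 n^{2}$ ($I{\left(n,X \right)} = \left(n n 3 + \sqrt{1 + n}\right) 3 = \left(n^{2} \cdot 3 + \sqrt{1 + n}\right) 3 = \left(3 n^{2} + \sqrt{1 + n}\right) 3 = \left(\sqrt{1 + n} + 3 n^{2}\right) 3 = 3 \sqrt{1 + n} + 9 n^{2}$)
$I{\left(-11,-12 \right)} \left(-190\right) G{\left(8 \right)} = \left(3 \sqrt{1 - 11} + 9 \left(-11\right)^{2}\right) \left(-190\right) 8 = \left(3 \sqrt{-10} + 9 \cdot 121\right) \left(-190\right) 8 = \left(3 i \sqrt{10} + 1089\right) \left(-190\right) 8 = \left(1089 + 3 i \sqrt{10}\right) \left(-190\right) 8 = \left(-206910 - 570 i \sqrt{10}\right) 8 = -1655280 - 4560 i \sqrt{10}$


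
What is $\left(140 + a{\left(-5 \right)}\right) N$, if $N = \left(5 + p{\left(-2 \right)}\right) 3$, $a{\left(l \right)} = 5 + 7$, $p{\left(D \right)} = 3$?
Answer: $3648$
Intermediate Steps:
$a{\left(l \right)} = 12$
$N = 24$ ($N = \left(5 + 3\right) 3 = 8 \cdot 3 = 24$)
$\left(140 + a{\left(-5 \right)}\right) N = \left(140 + 12\right) 24 = 152 \cdot 24 = 3648$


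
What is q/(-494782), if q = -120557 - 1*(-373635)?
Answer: -126539/247391 ≈ -0.51149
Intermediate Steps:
q = 253078 (q = -120557 + 373635 = 253078)
q/(-494782) = 253078/(-494782) = 253078*(-1/494782) = -126539/247391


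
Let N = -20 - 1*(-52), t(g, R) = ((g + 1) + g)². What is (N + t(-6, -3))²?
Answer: 23409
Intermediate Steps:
t(g, R) = (1 + 2*g)² (t(g, R) = ((1 + g) + g)² = (1 + 2*g)²)
N = 32 (N = -20 + 52 = 32)
(N + t(-6, -3))² = (32 + (1 + 2*(-6))²)² = (32 + (1 - 12)²)² = (32 + (-11)²)² = (32 + 121)² = 153² = 23409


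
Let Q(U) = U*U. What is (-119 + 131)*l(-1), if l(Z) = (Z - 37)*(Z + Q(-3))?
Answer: -3648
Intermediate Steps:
Q(U) = U²
l(Z) = (-37 + Z)*(9 + Z) (l(Z) = (Z - 37)*(Z + (-3)²) = (-37 + Z)*(Z + 9) = (-37 + Z)*(9 + Z))
(-119 + 131)*l(-1) = (-119 + 131)*(-333 + (-1)² - 28*(-1)) = 12*(-333 + 1 + 28) = 12*(-304) = -3648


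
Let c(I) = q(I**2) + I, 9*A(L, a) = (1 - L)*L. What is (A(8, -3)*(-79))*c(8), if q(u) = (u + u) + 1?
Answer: 606088/9 ≈ 67343.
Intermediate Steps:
q(u) = 1 + 2*u (q(u) = 2*u + 1 = 1 + 2*u)
A(L, a) = L*(1 - L)/9 (A(L, a) = ((1 - L)*L)/9 = (L*(1 - L))/9 = L*(1 - L)/9)
c(I) = 1 + I + 2*I**2 (c(I) = (1 + 2*I**2) + I = 1 + I + 2*I**2)
(A(8, -3)*(-79))*c(8) = (((1/9)*8*(1 - 1*8))*(-79))*(1 + 8 + 2*8**2) = (((1/9)*8*(1 - 8))*(-79))*(1 + 8 + 2*64) = (((1/9)*8*(-7))*(-79))*(1 + 8 + 128) = -56/9*(-79)*137 = (4424/9)*137 = 606088/9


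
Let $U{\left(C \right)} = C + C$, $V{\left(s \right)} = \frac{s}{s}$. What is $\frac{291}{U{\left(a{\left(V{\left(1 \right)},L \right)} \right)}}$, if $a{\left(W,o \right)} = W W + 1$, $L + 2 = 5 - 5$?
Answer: $\frac{291}{4} \approx 72.75$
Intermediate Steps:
$L = -2$ ($L = -2 + \left(5 - 5\right) = -2 + 0 = -2$)
$V{\left(s \right)} = 1$
$a{\left(W,o \right)} = 1 + W^{2}$ ($a{\left(W,o \right)} = W^{2} + 1 = 1 + W^{2}$)
$U{\left(C \right)} = 2 C$
$\frac{291}{U{\left(a{\left(V{\left(1 \right)},L \right)} \right)}} = \frac{291}{2 \left(1 + 1^{2}\right)} = \frac{291}{2 \left(1 + 1\right)} = \frac{291}{2 \cdot 2} = \frac{291}{4}$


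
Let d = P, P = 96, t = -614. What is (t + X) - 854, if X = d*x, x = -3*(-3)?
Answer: -604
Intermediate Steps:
d = 96
x = 9
X = 864 (X = 96*9 = 864)
(t + X) - 854 = (-614 + 864) - 854 = 250 - 854 = -604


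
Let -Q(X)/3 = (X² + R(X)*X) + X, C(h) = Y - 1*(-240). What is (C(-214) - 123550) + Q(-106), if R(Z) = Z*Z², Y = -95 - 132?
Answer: -378900015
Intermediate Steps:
Y = -227
R(Z) = Z³
C(h) = 13 (C(h) = -227 - 1*(-240) = -227 + 240 = 13)
Q(X) = -3*X - 3*X² - 3*X⁴ (Q(X) = -3*((X² + X³*X) + X) = -3*((X² + X⁴) + X) = -3*(X + X² + X⁴) = -3*X - 3*X² - 3*X⁴)
(C(-214) - 123550) + Q(-106) = (13 - 123550) - 3*(-106)*(1 - 106 + (-106)³) = -123537 - 3*(-106)*(1 - 106 - 1191016) = -123537 - 3*(-106)*(-1191121) = -123537 - 378776478 = -378900015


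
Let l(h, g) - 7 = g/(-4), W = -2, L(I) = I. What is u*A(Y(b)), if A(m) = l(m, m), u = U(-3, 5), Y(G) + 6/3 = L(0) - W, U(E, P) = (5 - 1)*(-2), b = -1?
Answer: -56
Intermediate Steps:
U(E, P) = -8 (U(E, P) = 4*(-2) = -8)
Y(G) = 0 (Y(G) = -2 + (0 - 1*(-2)) = -2 + (0 + 2) = -2 + 2 = 0)
l(h, g) = 7 - g/4 (l(h, g) = 7 + g/(-4) = 7 + g*(-1/4) = 7 - g/4)
u = -8
A(m) = 7 - m/4
u*A(Y(b)) = -8*(7 - 1/4*0) = -8*(7 + 0) = -8*7 = -56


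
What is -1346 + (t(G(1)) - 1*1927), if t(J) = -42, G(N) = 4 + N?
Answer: -3315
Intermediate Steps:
-1346 + (t(G(1)) - 1*1927) = -1346 + (-42 - 1*1927) = -1346 + (-42 - 1927) = -1346 - 1969 = -3315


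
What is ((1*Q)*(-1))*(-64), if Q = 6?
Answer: 384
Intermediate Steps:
((1*Q)*(-1))*(-64) = ((1*6)*(-1))*(-64) = (6*(-1))*(-64) = -6*(-64) = 384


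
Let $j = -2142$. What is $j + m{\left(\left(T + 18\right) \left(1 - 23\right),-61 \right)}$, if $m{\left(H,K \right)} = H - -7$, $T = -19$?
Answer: $-2113$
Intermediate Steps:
$m{\left(H,K \right)} = 7 + H$ ($m{\left(H,K \right)} = H + 7 = 7 + H$)
$j + m{\left(\left(T + 18\right) \left(1 - 23\right),-61 \right)} = -2142 + \left(7 + \left(-19 + 18\right) \left(1 - 23\right)\right) = -2142 + \left(7 - -22\right) = -2142 + \left(7 + 22\right) = -2142 + 29 = -2113$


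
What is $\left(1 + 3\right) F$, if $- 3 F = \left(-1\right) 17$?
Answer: $\frac{68}{3} \approx 22.667$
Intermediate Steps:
$F = \frac{17}{3}$ ($F = - \frac{\left(-1\right) 17}{3} = \left(- \frac{1}{3}\right) \left(-17\right) = \frac{17}{3} \approx 5.6667$)
$\left(1 + 3\right) F = \left(1 + 3\right) \frac{17}{3} = 4 \cdot \frac{17}{3} = \frac{68}{3}$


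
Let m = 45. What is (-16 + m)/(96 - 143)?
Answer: -29/47 ≈ -0.61702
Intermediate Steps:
(-16 + m)/(96 - 143) = (-16 + 45)/(96 - 143) = 29/(-47) = -1/47*29 = -29/47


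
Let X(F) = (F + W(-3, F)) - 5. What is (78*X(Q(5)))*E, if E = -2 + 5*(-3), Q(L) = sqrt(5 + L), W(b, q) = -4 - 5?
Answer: 18564 - 1326*sqrt(10) ≈ 14371.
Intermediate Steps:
W(b, q) = -9
X(F) = -14 + F (X(F) = (F - 9) - 5 = (-9 + F) - 5 = -14 + F)
E = -17 (E = -2 - 15 = -17)
(78*X(Q(5)))*E = (78*(-14 + sqrt(5 + 5)))*(-17) = (78*(-14 + sqrt(10)))*(-17) = (-1092 + 78*sqrt(10))*(-17) = 18564 - 1326*sqrt(10)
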